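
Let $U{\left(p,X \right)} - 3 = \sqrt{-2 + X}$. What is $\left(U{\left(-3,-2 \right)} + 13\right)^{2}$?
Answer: $252 + 64 i \approx 252.0 + 64.0 i$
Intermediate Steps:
$U{\left(p,X \right)} = 3 + \sqrt{-2 + X}$
$\left(U{\left(-3,-2 \right)} + 13\right)^{2} = \left(\left(3 + \sqrt{-2 - 2}\right) + 13\right)^{2} = \left(\left(3 + \sqrt{-4}\right) + 13\right)^{2} = \left(\left(3 + 2 i\right) + 13\right)^{2} = \left(16 + 2 i\right)^{2}$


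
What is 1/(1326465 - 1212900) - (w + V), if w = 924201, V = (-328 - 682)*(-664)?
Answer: -181118118164/113565 ≈ -1.5948e+6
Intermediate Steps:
V = 670640 (V = -1010*(-664) = 670640)
1/(1326465 - 1212900) - (w + V) = 1/(1326465 - 1212900) - (924201 + 670640) = 1/113565 - 1*1594841 = 1/113565 - 1594841 = -181118118164/113565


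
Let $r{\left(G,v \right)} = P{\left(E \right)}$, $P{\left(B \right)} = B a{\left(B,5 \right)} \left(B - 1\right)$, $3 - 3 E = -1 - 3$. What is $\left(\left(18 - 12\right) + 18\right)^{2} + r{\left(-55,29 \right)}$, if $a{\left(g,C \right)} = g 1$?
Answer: $\frac{15748}{27} \approx 583.26$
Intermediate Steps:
$a{\left(g,C \right)} = g$
$E = \frac{7}{3}$ ($E = 1 - \frac{-1 - 3}{3} = 1 - - \frac{4}{3} = 1 + \frac{4}{3} = \frac{7}{3} \approx 2.3333$)
$P{\left(B \right)} = B^{2} \left(-1 + B\right)$ ($P{\left(B \right)} = B B \left(B - 1\right) = B^{2} \left(-1 + B\right)$)
$r{\left(G,v \right)} = \frac{196}{27}$ ($r{\left(G,v \right)} = \left(\frac{7}{3}\right)^{2} \left(-1 + \frac{7}{3}\right) = \frac{49}{9} \cdot \frac{4}{3} = \frac{196}{27}$)
$\left(\left(18 - 12\right) + 18\right)^{2} + r{\left(-55,29 \right)} = \left(\left(18 - 12\right) + 18\right)^{2} + \frac{196}{27} = \left(6 + 18\right)^{2} + \frac{196}{27} = 24^{2} + \frac{196}{27} = 576 + \frac{196}{27} = \frac{15748}{27}$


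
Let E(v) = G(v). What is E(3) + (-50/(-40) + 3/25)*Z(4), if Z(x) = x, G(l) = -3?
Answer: 62/25 ≈ 2.4800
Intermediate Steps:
E(v) = -3
E(3) + (-50/(-40) + 3/25)*Z(4) = -3 + (-50/(-40) + 3/25)*4 = -3 + (-50*(-1/40) + 3*(1/25))*4 = -3 + (5/4 + 3/25)*4 = -3 + (137/100)*4 = -3 + 137/25 = 62/25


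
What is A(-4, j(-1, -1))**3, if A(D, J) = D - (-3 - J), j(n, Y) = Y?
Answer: -8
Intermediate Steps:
A(D, J) = 3 + D + J (A(D, J) = D + (3 + J) = 3 + D + J)
A(-4, j(-1, -1))**3 = (3 - 4 - 1)**3 = (-2)**3 = -8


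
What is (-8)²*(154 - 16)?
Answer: 8832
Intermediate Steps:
(-8)²*(154 - 16) = 64*138 = 8832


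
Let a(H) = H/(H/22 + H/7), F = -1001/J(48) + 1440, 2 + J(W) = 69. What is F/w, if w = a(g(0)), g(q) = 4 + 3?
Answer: 2768891/10318 ≈ 268.36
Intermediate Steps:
g(q) = 7
J(W) = 67 (J(W) = -2 + 69 = 67)
F = 95479/67 (F = -1001/67 + 1440 = 95479/67 ≈ 1425.1)
a(H) = 154/29 (a(H) = H/(H*(1/22) + H*(1/7)) = H/(H/22 + H/7) = H/((29*H/154)) = H*(154/(29*H)) = 154/29)
w = 154/29 ≈ 5.3103
F/w = 95479/(67*(154/29)) = (95479/67)*(29/154) = 2768891/10318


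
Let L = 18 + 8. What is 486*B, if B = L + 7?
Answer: 16038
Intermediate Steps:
L = 26
B = 33 (B = 26 + 7 = 33)
486*B = 486*33 = 16038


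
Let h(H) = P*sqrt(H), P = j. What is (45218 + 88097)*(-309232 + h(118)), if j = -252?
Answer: -41225264080 - 33595380*sqrt(118) ≈ -4.1590e+10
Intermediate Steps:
P = -252
h(H) = -252*sqrt(H)
(45218 + 88097)*(-309232 + h(118)) = (45218 + 88097)*(-309232 - 252*sqrt(118)) = 133315*(-309232 - 252*sqrt(118)) = -41225264080 - 33595380*sqrt(118)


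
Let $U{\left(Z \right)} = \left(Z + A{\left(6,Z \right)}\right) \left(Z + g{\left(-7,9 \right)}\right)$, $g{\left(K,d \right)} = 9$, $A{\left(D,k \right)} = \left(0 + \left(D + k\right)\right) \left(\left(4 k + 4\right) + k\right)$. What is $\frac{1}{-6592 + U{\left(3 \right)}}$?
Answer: $- \frac{1}{4504} \approx -0.00022202$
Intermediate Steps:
$A{\left(D,k \right)} = \left(4 + 5 k\right) \left(D + k\right)$ ($A{\left(D,k \right)} = \left(D + k\right) \left(\left(4 + 4 k\right) + k\right) = \left(D + k\right) \left(4 + 5 k\right) = \left(4 + 5 k\right) \left(D + k\right)$)
$U{\left(Z \right)} = \left(9 + Z\right) \left(24 + 5 Z^{2} + 35 Z\right)$ ($U{\left(Z \right)} = \left(Z + \left(4 \cdot 6 + 4 Z + 5 Z^{2} + 5 \cdot 6 Z\right)\right) \left(Z + 9\right) = \left(Z + \left(24 + 4 Z + 5 Z^{2} + 30 Z\right)\right) \left(9 + Z\right) = \left(Z + \left(24 + 5 Z^{2} + 34 Z\right)\right) \left(9 + Z\right) = \left(24 + 5 Z^{2} + 35 Z\right) \left(9 + Z\right) = \left(9 + Z\right) \left(24 + 5 Z^{2} + 35 Z\right)$)
$\frac{1}{-6592 + U{\left(3 \right)}} = \frac{1}{-6592 + \left(216 + 5 \cdot 3^{3} + 80 \cdot 3^{2} + 339 \cdot 3\right)} = \frac{1}{-6592 + \left(216 + 5 \cdot 27 + 80 \cdot 9 + 1017\right)} = \frac{1}{-6592 + \left(216 + 135 + 720 + 1017\right)} = \frac{1}{-6592 + 2088} = \frac{1}{-4504} = - \frac{1}{4504}$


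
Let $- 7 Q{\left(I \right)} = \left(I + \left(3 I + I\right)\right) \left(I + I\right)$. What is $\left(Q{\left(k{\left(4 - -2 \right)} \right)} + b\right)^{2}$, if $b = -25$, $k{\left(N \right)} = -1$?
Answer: $\frac{34225}{49} \approx 698.47$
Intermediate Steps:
$Q{\left(I \right)} = - \frac{10 I^{2}}{7}$ ($Q{\left(I \right)} = - \frac{\left(I + \left(3 I + I\right)\right) \left(I + I\right)}{7} = - \frac{\left(I + 4 I\right) 2 I}{7} = - \frac{5 I 2 I}{7} = - \frac{10 I^{2}}{7}$)
$\left(Q{\left(k{\left(4 - -2 \right)} \right)} + b\right)^{2} = \left(- \frac{10 \left(-1\right)^{2}}{7} - 25\right)^{2} = \left(\left(- \frac{10}{7}\right) 1 - 25\right)^{2} = \left(- \frac{10}{7} - 25\right)^{2} = \left(- \frac{185}{7}\right)^{2} = \frac{34225}{49}$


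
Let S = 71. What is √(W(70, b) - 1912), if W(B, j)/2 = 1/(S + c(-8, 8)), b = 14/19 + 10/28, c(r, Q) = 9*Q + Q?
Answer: I*√43595210/151 ≈ 43.726*I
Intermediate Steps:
c(r, Q) = 10*Q
b = 291/266 (b = 14*(1/19) + 10*(1/28) = 14/19 + 5/14 = 291/266 ≈ 1.0940)
W(B, j) = 2/151 (W(B, j) = 2/(71 + 10*8) = 2/(71 + 80) = 2/151)
√(W(70, b) - 1912) = √(2/151 - 1912) = √(-288710/151) = I*√43595210/151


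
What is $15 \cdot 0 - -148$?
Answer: $148$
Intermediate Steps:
$15 \cdot 0 - -148 = 0 + 148 = 148$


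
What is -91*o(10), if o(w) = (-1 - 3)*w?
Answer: 3640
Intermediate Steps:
o(w) = -4*w
-91*o(10) = -(-364)*10 = -91*(-40) = 3640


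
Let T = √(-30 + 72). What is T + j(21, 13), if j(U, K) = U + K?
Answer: 34 + √42 ≈ 40.481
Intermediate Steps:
T = √42 ≈ 6.4807
j(U, K) = K + U
T + j(21, 13) = √42 + (13 + 21) = √42 + 34 = 34 + √42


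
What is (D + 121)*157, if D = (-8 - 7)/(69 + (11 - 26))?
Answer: 341161/18 ≈ 18953.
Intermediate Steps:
D = -5/18 (D = -15/(69 - 15) = -15/54 = -15*1/54 = -5/18 ≈ -0.27778)
(D + 121)*157 = (-5/18 + 121)*157 = (2173/18)*157 = 341161/18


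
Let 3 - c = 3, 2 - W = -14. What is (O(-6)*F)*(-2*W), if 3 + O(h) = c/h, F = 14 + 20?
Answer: 3264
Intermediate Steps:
W = 16 (W = 2 - 1*(-14) = 2 + 14 = 16)
F = 34
c = 0 (c = 3 - 1*3 = 3 - 3 = 0)
O(h) = -3 (O(h) = -3 + 0/h = -3 + 0 = -3)
(O(-6)*F)*(-2*W) = (-3*34)*(-2*16) = -102*(-32) = 3264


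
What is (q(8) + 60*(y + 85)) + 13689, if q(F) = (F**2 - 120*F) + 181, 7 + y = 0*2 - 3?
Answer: 17474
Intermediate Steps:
y = -10 (y = -7 + (0*2 - 3) = -7 + (0 - 3) = -7 - 3 = -10)
q(F) = 181 + F**2 - 120*F
(q(8) + 60*(y + 85)) + 13689 = ((181 + 8**2 - 120*8) + 60*(-10 + 85)) + 13689 = ((181 + 64 - 960) + 60*75) + 13689 = (-715 + 4500) + 13689 = 3785 + 13689 = 17474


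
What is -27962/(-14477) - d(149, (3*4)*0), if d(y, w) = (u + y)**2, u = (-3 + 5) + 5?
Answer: -11364010/467 ≈ -24334.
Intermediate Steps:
u = 7 (u = 2 + 5 = 7)
d(y, w) = (7 + y)**2
-27962/(-14477) - d(149, (3*4)*0) = -27962/(-14477) - (7 + 149)**2 = -27962*(-1/14477) - 1*156**2 = 902/467 - 1*24336 = 902/467 - 24336 = -11364010/467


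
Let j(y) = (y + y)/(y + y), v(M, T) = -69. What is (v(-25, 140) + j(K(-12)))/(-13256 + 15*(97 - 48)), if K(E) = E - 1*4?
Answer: 68/12521 ≈ 0.0054309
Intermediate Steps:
K(E) = -4 + E (K(E) = E - 4 = -4 + E)
j(y) = 1 (j(y) = (2*y)/((2*y)) = (2*y)*(1/(2*y)) = 1)
(v(-25, 140) + j(K(-12)))/(-13256 + 15*(97 - 48)) = (-69 + 1)/(-13256 + 15*(97 - 48)) = -68/(-13256 + 15*49) = -68/(-13256 + 735) = -68/(-12521) = -68*(-1/12521) = 68/12521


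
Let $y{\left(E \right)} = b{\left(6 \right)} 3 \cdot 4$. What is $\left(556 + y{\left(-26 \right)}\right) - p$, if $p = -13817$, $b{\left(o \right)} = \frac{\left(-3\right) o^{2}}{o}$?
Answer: $14157$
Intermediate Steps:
$b{\left(o \right)} = - 3 o$
$y{\left(E \right)} = -216$ ($y{\left(E \right)} = \left(-3\right) 6 \cdot 3 \cdot 4 = \left(-18\right) 3 \cdot 4 = \left(-54\right) 4 = -216$)
$\left(556 + y{\left(-26 \right)}\right) - p = \left(556 - 216\right) - -13817 = 340 + 13817 = 14157$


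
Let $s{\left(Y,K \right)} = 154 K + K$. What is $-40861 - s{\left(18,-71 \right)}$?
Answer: $-29856$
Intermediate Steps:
$s{\left(Y,K \right)} = 155 K$
$-40861 - s{\left(18,-71 \right)} = -40861 - 155 \left(-71\right) = -40861 - -11005 = -40861 + 11005 = -29856$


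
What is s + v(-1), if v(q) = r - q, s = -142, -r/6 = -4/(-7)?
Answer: -1011/7 ≈ -144.43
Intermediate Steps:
r = -24/7 (r = -(-24)/(-7) = -(-24)*(-1)/7 = -6*4/7 = -24/7 ≈ -3.4286)
v(q) = -24/7 - q
s + v(-1) = -142 + (-24/7 - 1*(-1)) = -142 + (-24/7 + 1) = -142 - 17/7 = -1011/7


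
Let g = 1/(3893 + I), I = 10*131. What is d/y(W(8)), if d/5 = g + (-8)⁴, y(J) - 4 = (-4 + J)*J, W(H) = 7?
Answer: 21311489/26015 ≈ 819.20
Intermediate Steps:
I = 1310
y(J) = 4 + J*(-4 + J) (y(J) = 4 + (-4 + J)*J = 4 + J*(-4 + J))
g = 1/5203 (g = 1/(3893 + 1310) = 1/5203 ≈ 0.00019220)
d = 106557445/5203 (d = 5*(1/5203 + (-8)⁴) = 5*(1/5203 + 4096) = 5*(21311489/5203) = 106557445/5203 ≈ 20480.)
d/y(W(8)) = 106557445/(5203*(4 + 7² - 4*7)) = 106557445/(5203*(4 + 49 - 28)) = (106557445/5203)/25 = (106557445/5203)*(1/25) = 21311489/26015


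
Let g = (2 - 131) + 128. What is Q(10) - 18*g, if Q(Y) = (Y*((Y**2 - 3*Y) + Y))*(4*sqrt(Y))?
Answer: 18 + 3200*sqrt(10) ≈ 10137.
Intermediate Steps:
Q(Y) = 4*Y**(3/2)*(Y**2 - 2*Y) (Q(Y) = (Y*(Y**2 - 2*Y))*(4*sqrt(Y)) = 4*Y**(3/2)*(Y**2 - 2*Y))
g = -1 (g = -129 + 128 = -1)
Q(10) - 18*g = 4*10**(5/2)*(-2 + 10) - 18*(-1) = 4*(100*sqrt(10))*8 + 18 = 3200*sqrt(10) + 18 = 18 + 3200*sqrt(10)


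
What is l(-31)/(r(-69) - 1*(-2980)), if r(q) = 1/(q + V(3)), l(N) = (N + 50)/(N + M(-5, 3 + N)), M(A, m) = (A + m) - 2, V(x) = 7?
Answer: -589/6097047 ≈ -9.6604e-5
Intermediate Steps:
M(A, m) = -2 + A + m
l(N) = (50 + N)/(-4 + 2*N) (l(N) = (N + 50)/(N + (-2 - 5 + (3 + N))) = (50 + N)/(N + (-4 + N)) = (50 + N)/(-4 + 2*N))
r(q) = 1/(7 + q) (r(q) = 1/(q + 7) = 1/(7 + q))
l(-31)/(r(-69) - 1*(-2980)) = ((50 - 31)/(2*(-2 - 31)))/(1/(7 - 69) - 1*(-2980)) = ((½)*19/(-33))/(1/(-62) + 2980) = ((½)*(-1/33)*19)/(-1/62 + 2980) = -19/(66*184759/62) = -19/66*62/184759 = -589/6097047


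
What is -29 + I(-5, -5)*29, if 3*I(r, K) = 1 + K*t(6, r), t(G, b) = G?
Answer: -928/3 ≈ -309.33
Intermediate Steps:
I(r, K) = ⅓ + 2*K (I(r, K) = (1 + K*6)/3 = (1 + 6*K)/3 = ⅓ + 2*K)
-29 + I(-5, -5)*29 = -29 + (⅓ + 2*(-5))*29 = -29 + (⅓ - 10)*29 = -29 - 29/3*29 = -29 - 841/3 = -928/3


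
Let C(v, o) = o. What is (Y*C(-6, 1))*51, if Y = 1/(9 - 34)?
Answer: -51/25 ≈ -2.0400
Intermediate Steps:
Y = -1/25 (Y = 1/(-25) = -1/25 ≈ -0.040000)
(Y*C(-6, 1))*51 = -1/25*1*51 = -1/25*51 = -51/25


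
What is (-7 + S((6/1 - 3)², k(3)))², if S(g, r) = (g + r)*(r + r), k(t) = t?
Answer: 4225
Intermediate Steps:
S(g, r) = 2*r*(g + r) (S(g, r) = (g + r)*(2*r) = 2*r*(g + r))
(-7 + S((6/1 - 3)², k(3)))² = (-7 + 2*3*((6/1 - 3)² + 3))² = (-7 + 2*3*((6*1 - 3)² + 3))² = (-7 + 2*3*((6 - 3)² + 3))² = (-7 + 2*3*(3² + 3))² = (-7 + 2*3*(9 + 3))² = (-7 + 2*3*12)² = (-7 + 72)² = 65² = 4225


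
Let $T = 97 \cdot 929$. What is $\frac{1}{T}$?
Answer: $\frac{1}{90113} \approx 1.1097 \cdot 10^{-5}$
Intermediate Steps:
$T = 90113$
$\frac{1}{T} = \frac{1}{90113}$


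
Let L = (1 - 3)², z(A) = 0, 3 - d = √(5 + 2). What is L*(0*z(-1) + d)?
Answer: 12 - 4*√7 ≈ 1.4170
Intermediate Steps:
d = 3 - √7 (d = 3 - √(5 + 2) = 3 - √7 ≈ 0.35425)
L = 4 (L = (-2)² = 4)
L*(0*z(-1) + d) = 4*(0*0 + (3 - √7)) = 4*(0 + (3 - √7)) = 4*(3 - √7) = 12 - 4*√7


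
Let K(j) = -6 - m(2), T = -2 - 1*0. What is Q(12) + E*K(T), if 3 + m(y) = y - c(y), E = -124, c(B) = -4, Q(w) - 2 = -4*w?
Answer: 1070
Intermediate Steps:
Q(w) = 2 - 4*w
m(y) = 1 + y (m(y) = -3 + (y - 1*(-4)) = -3 + (y + 4) = -3 + (4 + y) = 1 + y)
T = -2 (T = -2 + 0 = -2)
K(j) = -9 (K(j) = -6 - (1 + 2) = -6 - 1*3 = -6 - 3 = -9)
Q(12) + E*K(T) = (2 - 4*12) - 124*(-9) = (2 - 48) + 1116 = -46 + 1116 = 1070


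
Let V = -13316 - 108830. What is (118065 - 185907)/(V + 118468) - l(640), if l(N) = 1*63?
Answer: -27312/613 ≈ -44.555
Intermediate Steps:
l(N) = 63
V = -122146
(118065 - 185907)/(V + 118468) - l(640) = (118065 - 185907)/(-122146 + 118468) - 1*63 = -67842/(-3678) - 63 = -67842*(-1/3678) - 63 = 11307/613 - 63 = -27312/613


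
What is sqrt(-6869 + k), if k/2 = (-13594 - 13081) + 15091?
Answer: 7*I*sqrt(613) ≈ 173.31*I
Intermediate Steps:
k = -23168 (k = 2*((-13594 - 13081) + 15091) = 2*(-26675 + 15091) = 2*(-11584) = -23168)
sqrt(-6869 + k) = sqrt(-6869 - 23168) = sqrt(-30037) = 7*I*sqrt(613)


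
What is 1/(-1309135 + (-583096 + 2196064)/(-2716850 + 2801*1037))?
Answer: -187787/245836921277 ≈ -7.6387e-7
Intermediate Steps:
1/(-1309135 + (-583096 + 2196064)/(-2716850 + 2801*1037)) = 1/(-1309135 + 1612968/(-2716850 + 2904637)) = 1/(-1309135 + 1612968/187787) = 1/(-245836921277/187787) = -187787/245836921277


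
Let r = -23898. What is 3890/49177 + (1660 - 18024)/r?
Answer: 448847824/587615973 ≈ 0.76385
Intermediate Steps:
3890/49177 + (1660 - 18024)/r = 3890/49177 + (1660 - 18024)/(-23898) = 3890*(1/49177) - 16364*(-1/23898) = 3890/49177 + 8182/11949 = 448847824/587615973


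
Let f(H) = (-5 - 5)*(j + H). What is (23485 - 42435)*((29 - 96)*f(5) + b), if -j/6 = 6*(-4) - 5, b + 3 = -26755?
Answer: -1765609400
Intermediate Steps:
b = -26758 (b = -3 - 26755 = -26758)
j = 174 (j = -6*(6*(-4) - 5) = -6*(-24 - 5) = -6*(-29) = 174)
f(H) = -1740 - 10*H (f(H) = (-5 - 5)*(174 + H) = -10*(174 + H) = -1740 - 10*H)
(23485 - 42435)*((29 - 96)*f(5) + b) = (23485 - 42435)*((29 - 96)*(-1740 - 10*5) - 26758) = -18950*(-67*(-1740 - 50) - 26758) = -18950*(-67*(-1790) - 26758) = -18950*(119930 - 26758) = -18950*93172 = -1765609400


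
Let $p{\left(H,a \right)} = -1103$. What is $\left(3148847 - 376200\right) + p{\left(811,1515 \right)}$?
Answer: $2771544$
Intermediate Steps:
$\left(3148847 - 376200\right) + p{\left(811,1515 \right)} = \left(3148847 - 376200\right) - 1103 = 2772647 - 1103 = 2771544$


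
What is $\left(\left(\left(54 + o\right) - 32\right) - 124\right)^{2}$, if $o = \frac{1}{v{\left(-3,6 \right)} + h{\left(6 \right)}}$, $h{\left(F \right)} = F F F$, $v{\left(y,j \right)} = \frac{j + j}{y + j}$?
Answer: $\frac{503508721}{48400} \approx 10403.0$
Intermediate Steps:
$v{\left(y,j \right)} = \frac{2 j}{j + y}$
$h{\left(F \right)} = F^{3}$ ($h{\left(F \right)} = F^{2} F = F^{3}$)
$o = \frac{1}{220}$ ($o = \frac{1}{2 \cdot 6 \frac{1}{6 - 3} + 6^{3}} = \frac{1}{2 \cdot 6 \cdot \frac{1}{3} + 216} = \frac{1}{4 + 216} = \frac{1}{220} \approx 0.0045455$)
$\left(\left(\left(54 + o\right) - 32\right) - 124\right)^{2} = \left(\left(\left(54 + \frac{1}{220}\right) - 32\right) - 124\right)^{2} = \left(\left(\frac{11881}{220} - 32\right) - 124\right)^{2} = \left(\frac{4841}{220} - 124\right)^{2} = \left(- \frac{22439}{220}\right)^{2} = \frac{503508721}{48400}$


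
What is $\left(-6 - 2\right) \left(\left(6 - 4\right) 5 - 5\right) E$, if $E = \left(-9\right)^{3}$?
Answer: $29160$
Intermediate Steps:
$E = -729$
$\left(-6 - 2\right) \left(\left(6 - 4\right) 5 - 5\right) E = \left(-6 - 2\right) \left(\left(6 - 4\right) 5 - 5\right) \left(-729\right) = - 8 \left(2 \cdot 5 - 5\right) \left(-729\right) = - 8 \left(10 - 5\right) \left(-729\right) = \left(-8\right) 5 \left(-729\right) = \left(-40\right) \left(-729\right) = 29160$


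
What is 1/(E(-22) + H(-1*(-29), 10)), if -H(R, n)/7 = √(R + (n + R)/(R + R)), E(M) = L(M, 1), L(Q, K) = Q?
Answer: 1276/56257 - 7*√99818/56257 ≈ -0.016630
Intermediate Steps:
E(M) = M
H(R, n) = -7*√(R + (R + n)/(2*R)) (H(R, n) = -7*√(R + (n + R)/(R + R)) = -7*√(R + (R + n)/((2*R))) = -7*√(R + (R + n)*(1/(2*R))) = -7*√(R + (R + n)/(2*R)))
1/(E(-22) + H(-1*(-29), 10)) = 1/(-22 - 7*√(2 + 4*(-1*(-29)) + 2*10/(-1*(-29)))/2) = 1/(-22 - 7*√(2 + 4*29 + 2*10/29)/2) = 1/(-22 - 7*√(2 + 116 + 2*10*(1/29))/2) = 1/(-22 - 7*√(2 + 116 + 20/29)/2) = 1/(-22 - 7*√99818/58)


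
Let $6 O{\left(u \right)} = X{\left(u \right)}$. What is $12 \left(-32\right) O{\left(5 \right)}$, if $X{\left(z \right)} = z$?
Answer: $-320$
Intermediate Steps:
$O{\left(u \right)} = \frac{u}{6}$
$12 \left(-32\right) O{\left(5 \right)} = 12 \left(-32\right) \frac{1}{6} \cdot 5 = \left(-384\right) \frac{5}{6} = -320$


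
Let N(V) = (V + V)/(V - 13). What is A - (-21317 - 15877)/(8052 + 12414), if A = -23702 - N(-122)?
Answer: -1212712321/51165 ≈ -23702.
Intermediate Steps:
N(V) = 2*V/(-13 + V) (N(V) = (2*V)/(-13 + V) = 2*V/(-13 + V))
A = -3200014/135 (A = -23702 - 2*(-122)/(-13 - 122) = -23702 - 2*(-122)/(-135) = -23702 - 2*(-122)*(-1)/135 = -23702 - 1*244/135 = -23702 - 244/135 = -3200014/135 ≈ -23704.)
A - (-21317 - 15877)/(8052 + 12414) = -3200014/135 - (-21317 - 15877)/(8052 + 12414) = -3200014/135 - (-37194)/20466 = -3200014/135 - 1*(-6199/3411) = -3200014/135 + 6199/3411 = -1212712321/51165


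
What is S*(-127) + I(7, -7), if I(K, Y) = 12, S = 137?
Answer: -17387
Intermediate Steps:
S*(-127) + I(7, -7) = 137*(-127) + 12 = -17399 + 12 = -17387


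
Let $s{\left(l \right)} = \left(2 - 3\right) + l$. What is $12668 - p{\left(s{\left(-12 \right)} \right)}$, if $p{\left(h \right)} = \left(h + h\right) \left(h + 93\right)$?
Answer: $14748$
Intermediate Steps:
$s{\left(l \right)} = -1 + l$
$p{\left(h \right)} = 2 h \left(93 + h\right)$
$12668 - p{\left(s{\left(-12 \right)} \right)} = 12668 - 2 \left(-1 - 12\right) \left(93 - 13\right) = 12668 - 2 \left(-13\right) \left(93 - 13\right) = 12668 - 2 \left(-13\right) 80 = 12668 - -2080 = 12668 + 2080 = 14748$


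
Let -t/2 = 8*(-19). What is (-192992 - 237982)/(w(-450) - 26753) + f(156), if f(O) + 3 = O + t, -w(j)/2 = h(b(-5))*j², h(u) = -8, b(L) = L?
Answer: 1468022905/3213247 ≈ 456.87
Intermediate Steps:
t = 304 (t = -16*(-19) = -2*(-152) = 304)
w(j) = 16*j² (w(j) = -(-16)*j² = 16*j²)
f(O) = 301 + O (f(O) = -3 + (O + 304) = -3 + (304 + O) = 301 + O)
(-192992 - 237982)/(w(-450) - 26753) + f(156) = (-192992 - 237982)/(16*(-450)² - 26753) + (301 + 156) = -430974/(16*202500 - 26753) + 457 = -430974/(3240000 - 26753) + 457 = -430974/3213247 + 457 = 1468022905/3213247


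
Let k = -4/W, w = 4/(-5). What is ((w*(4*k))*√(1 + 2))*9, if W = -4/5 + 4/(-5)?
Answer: -72*√3 ≈ -124.71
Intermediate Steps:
W = -8/5 (W = -4*⅕ + 4*(-⅕) = -⅘ - ⅘ = -8/5 ≈ -1.6000)
w = -⅘ (w = 4*(-⅕) = -⅘ ≈ -0.80000)
k = 5/2 (k = -4/(-8/5) = -4*(-5/8) = 5/2 ≈ 2.5000)
((w*(4*k))*√(1 + 2))*9 = ((-16*5/(5*2))*√(1 + 2))*9 = ((-⅘*10)*√3)*9 = -8*√3*9 = -72*√3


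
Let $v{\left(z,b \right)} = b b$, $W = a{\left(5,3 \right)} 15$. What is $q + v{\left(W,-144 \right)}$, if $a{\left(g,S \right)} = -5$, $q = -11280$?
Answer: $9456$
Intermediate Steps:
$W = -75$ ($W = \left(-5\right) 15 = -75$)
$v{\left(z,b \right)} = b^{2}$
$q + v{\left(W,-144 \right)} = -11280 + \left(-144\right)^{2} = -11280 + 20736 = 9456$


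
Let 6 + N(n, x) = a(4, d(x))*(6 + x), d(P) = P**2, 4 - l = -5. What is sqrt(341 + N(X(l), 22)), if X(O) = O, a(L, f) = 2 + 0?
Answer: sqrt(391) ≈ 19.774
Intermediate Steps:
l = 9 (l = 4 - 1*(-5) = 4 + 5 = 9)
a(L, f) = 2
N(n, x) = 6 + 2*x (N(n, x) = -6 + 2*(6 + x) = -6 + (12 + 2*x) = 6 + 2*x)
sqrt(341 + N(X(l), 22)) = sqrt(341 + (6 + 2*22)) = sqrt(341 + (6 + 44)) = sqrt(341 + 50) = sqrt(391)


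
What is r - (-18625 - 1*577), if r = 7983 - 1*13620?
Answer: 13565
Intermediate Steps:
r = -5637 (r = 7983 - 13620 = -5637)
r - (-18625 - 1*577) = -5637 - (-18625 - 1*577) = -5637 - (-18625 - 577) = -5637 - 1*(-19202) = -5637 + 19202 = 13565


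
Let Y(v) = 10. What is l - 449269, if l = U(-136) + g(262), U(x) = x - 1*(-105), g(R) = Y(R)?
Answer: -449290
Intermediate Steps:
g(R) = 10
U(x) = 105 + x (U(x) = x + 105 = 105 + x)
l = -21 (l = (105 - 136) + 10 = -31 + 10 = -21)
l - 449269 = -21 - 449269 = -449290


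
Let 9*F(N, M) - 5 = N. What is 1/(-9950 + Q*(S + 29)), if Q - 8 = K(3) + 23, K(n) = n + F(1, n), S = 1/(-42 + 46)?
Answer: -1/8936 ≈ -0.00011191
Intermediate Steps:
S = ¼ (S = 1/4 = ¼ ≈ 0.25000)
F(N, M) = 5/9 + N/9
K(n) = ⅔ + n (K(n) = n + (5/9 + (⅑)*1) = n + (5/9 + ⅑) = n + ⅔ = ⅔ + n)
Q = 104/3 (Q = 8 + ((⅔ + 3) + 23) = 8 + (11/3 + 23) = 8 + 80/3 = 104/3 ≈ 34.667)
1/(-9950 + Q*(S + 29)) = 1/(-9950 + 104*(¼ + 29)/3) = 1/(-9950 + (104/3)*(117/4)) = 1/(-9950 + 1014) = 1/(-8936) = -1/8936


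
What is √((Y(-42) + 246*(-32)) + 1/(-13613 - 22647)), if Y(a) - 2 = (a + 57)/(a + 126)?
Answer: I*√52791549310/2590 ≈ 88.712*I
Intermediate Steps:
Y(a) = 2 + (57 + a)/(126 + a) (Y(a) = 2 + (a + 57)/(a + 126) = 2 + (57 + a)/(126 + a))
√((Y(-42) + 246*(-32)) + 1/(-13613 - 22647)) = √((3*(103 - 42)/(126 - 42) + 246*(-32)) + 1/(-13613 - 22647)) = √((3*61/84 - 7872) + 1/(-36260)) = √((3*(1/84)*61 - 7872) - 1/36260) = √((61/28 - 7872) - 1/36260) = √(-220355/28 - 1/36260) = √(-142679863/18130) = I*√52791549310/2590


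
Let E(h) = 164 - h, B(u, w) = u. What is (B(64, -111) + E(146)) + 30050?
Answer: 30132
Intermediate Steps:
(B(64, -111) + E(146)) + 30050 = (64 + (164 - 1*146)) + 30050 = (64 + (164 - 146)) + 30050 = (64 + 18) + 30050 = 82 + 30050 = 30132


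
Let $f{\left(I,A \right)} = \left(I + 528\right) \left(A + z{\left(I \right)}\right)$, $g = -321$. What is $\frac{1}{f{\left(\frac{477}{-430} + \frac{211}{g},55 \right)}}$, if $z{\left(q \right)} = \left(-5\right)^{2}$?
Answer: $\frac{13803}{581087944} \approx 2.3754 \cdot 10^{-5}$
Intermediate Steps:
$z{\left(q \right)} = 25$
$f{\left(I,A \right)} = \left(25 + A\right) \left(528 + I\right)$ ($f{\left(I,A \right)} = \left(I + 528\right) \left(A + 25\right) = \left(528 + I\right) \left(25 + A\right) = \left(25 + A\right) \left(528 + I\right)$)
$\frac{1}{f{\left(\frac{477}{-430} + \frac{211}{g},55 \right)}} = \frac{1}{13200 + 25 \left(\frac{477}{-430} + \frac{211}{-321}\right) + 528 \cdot 55 + 55 \left(\frac{477}{-430} + \frac{211}{-321}\right)} = \frac{1}{13200 + 25 \left(477 \left(- \frac{1}{430}\right) + 211 \left(- \frac{1}{321}\right)\right) + 29040 + 55 \left(477 \left(- \frac{1}{430}\right) + 211 \left(- \frac{1}{321}\right)\right)} = \frac{1}{13200 + 25 \left(- \frac{477}{430} - \frac{211}{321}\right) + 29040 + 55 \left(- \frac{477}{430} - \frac{211}{321}\right)} = \frac{1}{13200 + 25 \left(- \frac{243847}{138030}\right) + 29040 + 55 \left(- \frac{243847}{138030}\right)} = \frac{1}{13200 - \frac{1219235}{27606} + 29040 - \frac{2682317}{27606}} = \frac{1}{\frac{581087944}{13803}} = \frac{13803}{581087944}$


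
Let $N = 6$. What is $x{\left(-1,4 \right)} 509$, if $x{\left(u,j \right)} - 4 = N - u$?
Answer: $5599$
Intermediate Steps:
$x{\left(u,j \right)} = 10 - u$ ($x{\left(u,j \right)} = 4 - \left(-6 + u\right) = 10 - u$)
$x{\left(-1,4 \right)} 509 = \left(10 - -1\right) 509 = \left(10 + 1\right) 509 = 11 \cdot 509 = 5599$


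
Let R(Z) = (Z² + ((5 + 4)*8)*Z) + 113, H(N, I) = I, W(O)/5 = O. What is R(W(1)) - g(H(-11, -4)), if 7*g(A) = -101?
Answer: 3587/7 ≈ 512.43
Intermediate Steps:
W(O) = 5*O
R(Z) = 113 + Z² + 72*Z (R(Z) = (Z² + (9*8)*Z) + 113 = (Z² + 72*Z) + 113 = 113 + Z² + 72*Z)
g(A) = -101/7 (g(A) = (⅐)*(-101) = -101/7)
R(W(1)) - g(H(-11, -4)) = (113 + (5*1)² + 72*(5*1)) - 1*(-101/7) = (113 + 5² + 72*5) + 101/7 = (113 + 25 + 360) + 101/7 = 498 + 101/7 = 3587/7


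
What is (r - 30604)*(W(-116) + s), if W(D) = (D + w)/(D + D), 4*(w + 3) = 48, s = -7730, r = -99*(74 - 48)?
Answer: 29748274017/116 ≈ 2.5645e+8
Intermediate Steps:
r = -2574 (r = -99*26 = -2574)
w = 9 (w = -3 + (¼)*48 = -3 + 12 = 9)
W(D) = (9 + D)/(2*D) (W(D) = (D + 9)/(D + D) = (9 + D)/((2*D)) = (9 + D)*(1/(2*D)) = (9 + D)/(2*D))
(r - 30604)*(W(-116) + s) = (-2574 - 30604)*((½)*(9 - 116)/(-116) - 7730) = -33178*((½)*(-1/116)*(-107) - 7730) = -33178*(107/232 - 7730) = -33178*(-1793253/232) = 29748274017/116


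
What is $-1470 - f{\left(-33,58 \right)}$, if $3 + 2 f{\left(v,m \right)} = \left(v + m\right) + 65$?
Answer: $- \frac{3027}{2} \approx -1513.5$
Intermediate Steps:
$f{\left(v,m \right)} = 31 + \frac{m}{2} + \frac{v}{2}$ ($f{\left(v,m \right)} = - \frac{3}{2} + \frac{\left(v + m\right) + 65}{2} = - \frac{3}{2} + \frac{\left(m + v\right) + 65}{2} = - \frac{3}{2} + \frac{65 + m + v}{2} = - \frac{3}{2} + \left(\frac{65}{2} + \frac{m}{2} + \frac{v}{2}\right) = 31 + \frac{m}{2} + \frac{v}{2}$)
$-1470 - f{\left(-33,58 \right)} = -1470 - \left(31 + \frac{1}{2} \cdot 58 + \frac{1}{2} \left(-33\right)\right) = -1470 - \left(31 + 29 - \frac{33}{2}\right) = -1470 - \frac{87}{2} = - \frac{3027}{2}$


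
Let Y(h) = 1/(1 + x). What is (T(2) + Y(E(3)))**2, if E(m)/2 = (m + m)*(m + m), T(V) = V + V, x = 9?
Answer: 1681/100 ≈ 16.810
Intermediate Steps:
T(V) = 2*V
E(m) = 8*m**2 (E(m) = 2*((m + m)*(m + m)) = 2*((2*m)*(2*m)) = 2*(4*m**2) = 8*m**2)
Y(h) = 1/10 (Y(h) = 1/(1 + 9) = 1/10)
(T(2) + Y(E(3)))**2 = (2*2 + 1/10)**2 = (4 + 1/10)**2 = (41/10)**2 = 1681/100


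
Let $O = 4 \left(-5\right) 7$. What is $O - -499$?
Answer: $359$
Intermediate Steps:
$O = -140$ ($O = \left(-20\right) 7 = -140$)
$O - -499 = -140 - -499 = -140 + 499 = 359$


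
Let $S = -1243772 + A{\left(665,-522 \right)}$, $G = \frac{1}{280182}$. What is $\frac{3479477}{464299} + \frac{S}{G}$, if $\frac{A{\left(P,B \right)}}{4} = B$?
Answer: $- \frac{162071712778210003}{464299} \approx -3.4907 \cdot 10^{11}$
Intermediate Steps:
$A{\left(P,B \right)} = 4 B$
$G = \frac{1}{280182} \approx 3.5691 \cdot 10^{-6}$
$S = -1245860$ ($S = -1243772 + 4 \left(-522\right) = -1243772 - 2088 = -1245860$)
$\frac{3479477}{464299} + \frac{S}{G} = \frac{3479477}{464299} - 1245860 \frac{1}{\frac{1}{280182}} = 3479477 \cdot \frac{1}{464299} - 349067546520 = \frac{3479477}{464299} - 349067546520 = - \frac{162071712778210003}{464299}$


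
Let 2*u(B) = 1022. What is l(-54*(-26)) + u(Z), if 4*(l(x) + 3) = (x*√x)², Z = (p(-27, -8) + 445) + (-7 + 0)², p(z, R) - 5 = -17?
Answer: 691897324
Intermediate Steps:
p(z, R) = -12 (p(z, R) = 5 - 17 = -12)
Z = 482 (Z = (-12 + 445) + (-7 + 0)² = 433 + (-7)² = 433 + 49 = 482)
u(B) = 511 (u(B) = (½)*1022 = 511)
l(x) = -3 + x³/4 (l(x) = -3 + (x*√x)²/4 = -3 + (x^(3/2))²/4 = -3 + x³/4)
l(-54*(-26)) + u(Z) = (-3 + (-54*(-26))³/4) + 511 = (-3 + (¼)*1404³) + 511 = (-3 + (¼)*2767587264) + 511 = (-3 + 691896816) + 511 = 691896813 + 511 = 691897324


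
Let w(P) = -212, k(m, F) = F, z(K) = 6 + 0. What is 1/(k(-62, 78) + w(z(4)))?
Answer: -1/134 ≈ -0.0074627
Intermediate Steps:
z(K) = 6
1/(k(-62, 78) + w(z(4))) = 1/(78 - 212) = 1/(-134) = -1/134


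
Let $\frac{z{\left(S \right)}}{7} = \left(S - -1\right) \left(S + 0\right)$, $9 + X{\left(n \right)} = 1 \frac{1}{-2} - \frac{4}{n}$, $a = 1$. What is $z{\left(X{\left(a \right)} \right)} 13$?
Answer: $\frac{61425}{4} \approx 15356.0$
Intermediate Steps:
$X{\left(n \right)} = - \frac{19}{2} - \frac{4}{n}$ ($X{\left(n \right)} = -9 + \left(1 \frac{1}{-2} - \frac{4}{n}\right) = -9 + \left(1 \left(- \frac{1}{2}\right) - \frac{4}{n}\right) = -9 - \left(\frac{1}{2} + \frac{4}{n}\right) = - \frac{19}{2} - \frac{4}{n}$)
$z{\left(S \right)} = 7 S \left(1 + S\right)$ ($z{\left(S \right)} = 7 \left(S - -1\right) \left(S + 0\right) = 7 \left(S + \left(-2 + 3\right)\right) S = 7 \left(S + 1\right) S = 7 \left(1 + S\right) S = 7 S \left(1 + S\right)$)
$z{\left(X{\left(a \right)} \right)} 13 = 7 \left(- \frac{19}{2} - \frac{4}{1}\right) \left(1 - \left(\frac{19}{2} + \frac{4}{1}\right)\right) 13 = 7 \left(- \frac{19}{2} - 4\right) \left(1 - \frac{27}{2}\right) 13 = 7 \left(- \frac{27}{2}\right) \left(1 - \frac{27}{2}\right) 13 = 7 \left(- \frac{27}{2}\right) \left(- \frac{25}{2}\right) 13 = \frac{4725}{4} \cdot 13 = \frac{61425}{4}$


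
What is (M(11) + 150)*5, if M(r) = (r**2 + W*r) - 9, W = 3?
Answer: 1475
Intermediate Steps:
M(r) = -9 + r**2 + 3*r (M(r) = (r**2 + 3*r) - 9 = -9 + r**2 + 3*r)
(M(11) + 150)*5 = ((-9 + 11**2 + 3*11) + 150)*5 = ((-9 + 121 + 33) + 150)*5 = (145 + 150)*5 = 295*5 = 1475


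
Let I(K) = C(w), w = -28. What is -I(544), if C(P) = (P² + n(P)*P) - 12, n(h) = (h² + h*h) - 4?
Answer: 43020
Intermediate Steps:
n(h) = -4 + 2*h² (n(h) = (h² + h²) - 4 = 2*h² - 4 = -4 + 2*h²)
C(P) = -12 + P² + P*(-4 + 2*P²) (C(P) = (P² + (-4 + 2*P²)*P) - 12 = (P² + P*(-4 + 2*P²)) - 12 = -12 + P² + P*(-4 + 2*P²))
I(K) = -43020 (I(K) = -12 + (-28)² + 2*(-28)*(-2 + (-28)²) = -12 + 784 + 2*(-28)*(-2 + 784) = -12 + 784 + 2*(-28)*782 = -12 + 784 - 43792 = -43020)
-I(544) = -1*(-43020) = 43020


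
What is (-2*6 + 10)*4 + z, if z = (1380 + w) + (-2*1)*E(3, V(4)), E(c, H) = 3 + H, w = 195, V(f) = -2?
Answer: 1565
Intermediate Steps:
z = 1573 (z = (1380 + 195) + (-2*1)*(3 - 2) = 1575 - 2*1 = 1575 - 2 = 1573)
(-2*6 + 10)*4 + z = (-2*6 + 10)*4 + 1573 = (-12 + 10)*4 + 1573 = -2*4 + 1573 = -8 + 1573 = 1565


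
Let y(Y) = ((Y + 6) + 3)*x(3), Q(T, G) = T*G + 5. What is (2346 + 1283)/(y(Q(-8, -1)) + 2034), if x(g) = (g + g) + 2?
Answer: 3629/2210 ≈ 1.6421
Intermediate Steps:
x(g) = 2 + 2*g (x(g) = 2*g + 2 = 2 + 2*g)
Q(T, G) = 5 + G*T (Q(T, G) = G*T + 5 = 5 + G*T)
y(Y) = 72 + 8*Y (y(Y) = ((Y + 6) + 3)*(2 + 2*3) = ((6 + Y) + 3)*(2 + 6) = (9 + Y)*8 = 72 + 8*Y)
(2346 + 1283)/(y(Q(-8, -1)) + 2034) = (2346 + 1283)/((72 + 8*(5 - 1*(-8))) + 2034) = 3629/((72 + 8*(5 + 8)) + 2034) = 3629/((72 + 8*13) + 2034) = 3629/((72 + 104) + 2034) = 3629/(176 + 2034) = 3629/2210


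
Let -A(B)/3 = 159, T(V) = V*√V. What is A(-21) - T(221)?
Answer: -477 - 221*√221 ≈ -3762.4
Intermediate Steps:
T(V) = V^(3/2)
A(B) = -477 (A(B) = -3*159 = -477)
A(-21) - T(221) = -477 - 221^(3/2) = -477 - 221*√221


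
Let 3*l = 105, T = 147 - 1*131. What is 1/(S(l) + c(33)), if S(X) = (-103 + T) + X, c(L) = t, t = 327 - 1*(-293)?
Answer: 1/568 ≈ 0.0017606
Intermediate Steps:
T = 16 (T = 147 - 131 = 16)
t = 620 (t = 327 + 293 = 620)
c(L) = 620
l = 35 (l = (⅓)*105 = 35)
S(X) = -87 + X (S(X) = (-103 + 16) + X = -87 + X)
1/(S(l) + c(33)) = 1/((-87 + 35) + 620) = 1/(-52 + 620) = 1/568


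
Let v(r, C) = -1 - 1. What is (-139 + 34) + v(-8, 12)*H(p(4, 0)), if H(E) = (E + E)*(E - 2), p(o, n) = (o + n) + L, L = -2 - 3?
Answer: -117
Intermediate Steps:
L = -5
v(r, C) = -2
p(o, n) = -5 + n + o (p(o, n) = (o + n) - 5 = (n + o) - 5 = -5 + n + o)
H(E) = 2*E*(-2 + E) (H(E) = (2*E)*(-2 + E) = 2*E*(-2 + E))
(-139 + 34) + v(-8, 12)*H(p(4, 0)) = (-139 + 34) - 4*(-5 + 0 + 4)*(-2 + (-5 + 0 + 4)) = -105 - 4*(-1)*(-2 - 1) = -105 - 4*(-1)*(-3) = -105 - 2*6 = -105 - 12 = -117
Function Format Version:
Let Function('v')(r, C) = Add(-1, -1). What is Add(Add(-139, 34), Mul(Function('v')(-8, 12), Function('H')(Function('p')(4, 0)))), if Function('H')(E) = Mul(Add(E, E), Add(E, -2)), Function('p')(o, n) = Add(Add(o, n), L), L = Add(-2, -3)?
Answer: -117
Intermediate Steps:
L = -5
Function('v')(r, C) = -2
Function('p')(o, n) = Add(-5, n, o) (Function('p')(o, n) = Add(Add(o, n), -5) = Add(Add(n, o), -5) = Add(-5, n, o))
Function('H')(E) = Mul(2, E, Add(-2, E)) (Function('H')(E) = Mul(Mul(2, E), Add(-2, E)) = Mul(2, E, Add(-2, E)))
Add(Add(-139, 34), Mul(Function('v')(-8, 12), Function('H')(Function('p')(4, 0)))) = Add(Add(-139, 34), Mul(-2, Mul(2, Add(-5, 0, 4), Add(-2, Add(-5, 0, 4))))) = Add(-105, Mul(-2, Mul(2, -1, Add(-2, -1)))) = Add(-105, Mul(-2, Mul(2, -1, -3))) = Add(-105, Mul(-2, 6)) = Add(-105, -12) = -117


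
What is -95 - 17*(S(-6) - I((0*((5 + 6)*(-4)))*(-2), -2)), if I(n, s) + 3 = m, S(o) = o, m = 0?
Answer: -44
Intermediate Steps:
I(n, s) = -3 (I(n, s) = -3 + 0 = -3)
-95 - 17*(S(-6) - I((0*((5 + 6)*(-4)))*(-2), -2)) = -95 - 17*(-6 - 1*(-3)) = -95 - 17*(-6 + 3) = -95 - 17*(-3) = -95 + 51 = -44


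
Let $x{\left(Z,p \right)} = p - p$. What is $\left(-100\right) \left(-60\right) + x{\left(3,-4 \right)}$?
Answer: $6000$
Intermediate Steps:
$x{\left(Z,p \right)} = 0$
$\left(-100\right) \left(-60\right) + x{\left(3,-4 \right)} = \left(-100\right) \left(-60\right) + 0 = 6000 + 0 = 6000$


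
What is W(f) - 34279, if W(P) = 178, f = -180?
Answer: -34101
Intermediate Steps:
W(f) - 34279 = 178 - 34279 = -34101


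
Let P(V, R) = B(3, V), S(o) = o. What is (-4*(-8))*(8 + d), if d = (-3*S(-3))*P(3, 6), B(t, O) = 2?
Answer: 832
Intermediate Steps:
P(V, R) = 2
d = 18 (d = -3*(-3)*2 = 9*2 = 18)
(-4*(-8))*(8 + d) = (-4*(-8))*(8 + 18) = 32*26 = 832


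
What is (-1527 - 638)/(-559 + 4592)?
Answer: -2165/4033 ≈ -0.53682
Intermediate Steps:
(-1527 - 638)/(-559 + 4592) = -2165/4033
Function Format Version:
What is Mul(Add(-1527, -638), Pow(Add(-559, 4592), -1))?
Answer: Rational(-2165, 4033) ≈ -0.53682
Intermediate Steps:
Mul(Add(-1527, -638), Pow(Add(-559, 4592), -1)) = Mul(-2165, Pow(4033, -1)) = Mul(-2165, Rational(1, 4033)) = Rational(-2165, 4033)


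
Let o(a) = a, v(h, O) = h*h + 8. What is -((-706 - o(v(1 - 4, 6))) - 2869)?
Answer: 3592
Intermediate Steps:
v(h, O) = 8 + h**2 (v(h, O) = h**2 + 8 = 8 + h**2)
-((-706 - o(v(1 - 4, 6))) - 2869) = -((-706 - (8 + (1 - 4)**2)) - 2869) = -((-706 - (8 + (-3)**2)) - 2869) = -((-706 - (8 + 9)) - 2869) = -((-706 - 1*17) - 2869) = -((-706 - 17) - 2869) = -(-723 - 2869) = -1*(-3592) = 3592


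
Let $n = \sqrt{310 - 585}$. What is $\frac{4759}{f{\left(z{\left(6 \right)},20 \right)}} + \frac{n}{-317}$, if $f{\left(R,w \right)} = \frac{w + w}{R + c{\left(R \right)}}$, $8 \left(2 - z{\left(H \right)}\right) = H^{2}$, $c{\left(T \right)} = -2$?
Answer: $- \frac{42831}{80} - \frac{5 i \sqrt{11}}{317} \approx -535.39 - 0.052313 i$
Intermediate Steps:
$z{\left(H \right)} = 2 - \frac{H^{2}}{8}$
$n = 5 i \sqrt{11}$ ($n = \sqrt{-275} = 5 i \sqrt{11} \approx 16.583 i$)
$f{\left(R,w \right)} = \frac{2 w}{-2 + R}$ ($f{\left(R,w \right)} = \frac{w + w}{R - 2} = \frac{2 w}{-2 + R}$)
$\frac{4759}{f{\left(z{\left(6 \right)},20 \right)}} + \frac{n}{-317} = \frac{4759}{2 \cdot 20 \frac{1}{-2 + \left(2 - \frac{6^{2}}{8}\right)}} + \frac{5 i \sqrt{11}}{-317} = \frac{4759}{2 \cdot 20 \frac{1}{-2 + \left(2 - \frac{9}{2}\right)}} + 5 i \sqrt{11} \left(- \frac{1}{317}\right) = \frac{4759}{2 \cdot 20 \frac{1}{-2 + \left(2 - \frac{9}{2}\right)}} - \frac{5 i \sqrt{11}}{317} = \frac{4759}{2 \cdot 20 \frac{1}{-2 - \frac{5}{2}}} - \frac{5 i \sqrt{11}}{317} = \frac{4759}{2 \cdot 20 \frac{1}{- \frac{9}{2}}} - \frac{5 i \sqrt{11}}{317} = \frac{4759}{2 \cdot 20 \left(- \frac{2}{9}\right)} - \frac{5 i \sqrt{11}}{317} = \frac{4759}{- \frac{80}{9}} - \frac{5 i \sqrt{11}}{317} = 4759 \left(- \frac{9}{80}\right) - \frac{5 i \sqrt{11}}{317} = - \frac{42831}{80} - \frac{5 i \sqrt{11}}{317}$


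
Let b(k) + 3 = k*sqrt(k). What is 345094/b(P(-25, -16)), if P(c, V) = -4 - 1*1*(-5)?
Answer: -172547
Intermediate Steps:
P(c, V) = 1 (P(c, V) = -4 - 1*(-5) = -4 + 5 = 1)
b(k) = -3 + k**(3/2) (b(k) = -3 + k*sqrt(k) = -3 + k**(3/2))
345094/b(P(-25, -16)) = 345094/(-3 + 1**(3/2)) = 345094/(-3 + 1) = 345094/(-2) = 345094*(-1/2) = -172547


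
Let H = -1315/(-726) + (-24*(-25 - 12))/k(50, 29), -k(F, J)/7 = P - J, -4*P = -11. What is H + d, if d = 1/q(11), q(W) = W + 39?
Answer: 2963291/444675 ≈ 6.6639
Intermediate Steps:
P = 11/4 (P = -1/4*(-11) = 11/4 ≈ 2.7500)
q(W) = 39 + W
k(F, J) = -77/4 + 7*J (k(F, J) = -7*(11/4 - J) = -77/4 + 7*J)
d = 1/50 (d = 1/(39 + 11) = 1/50 ≈ 0.020000)
H = 1181759/177870 (H = -1315/(-726) + (-24*(-25 - 12))/(-77/4 + 7*29) = -1315*(-1/726) + (-24*(-37))/(-77/4 + 203) = 1315/726 + 888/(735/4) = 1315/726 + 888*(4/735) = 1315/726 + 1184/245 = 1181759/177870 ≈ 6.6440)
H + d = 1181759/177870 + 1/50 = 2963291/444675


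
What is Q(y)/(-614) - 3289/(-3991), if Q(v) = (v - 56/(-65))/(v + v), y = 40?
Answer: 82142/99775 ≈ 0.82327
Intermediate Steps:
Q(v) = (56/65 + v)/(2*v) (Q(v) = (v - 56*(-1/65))/((2*v)) = (v + 56/65)*(1/(2*v)) = (56/65 + v)*(1/(2*v)) = (56/65 + v)/(2*v))
Q(y)/(-614) - 3289/(-3991) = ((1/130)*(56 + 65*40)/40)/(-614) - 3289/(-3991) = ((1/130)*(1/40)*(56 + 2600))*(-1/614) - 3289*(-1/3991) = ((1/130)*(1/40)*2656)*(-1/614) + 253/307 = (166/325)*(-1/614) + 253/307 = -83/99775 + 253/307 = 82142/99775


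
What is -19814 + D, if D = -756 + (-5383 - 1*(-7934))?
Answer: -18019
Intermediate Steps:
D = 1795 (D = -756 + (-5383 + 7934) = -756 + 2551 = 1795)
-19814 + D = -19814 + 1795 = -18019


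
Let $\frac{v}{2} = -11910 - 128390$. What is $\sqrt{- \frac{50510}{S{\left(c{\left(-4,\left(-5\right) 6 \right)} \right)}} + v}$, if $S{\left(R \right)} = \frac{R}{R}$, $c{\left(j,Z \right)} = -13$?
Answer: $3 i \sqrt{36790} \approx 575.42 i$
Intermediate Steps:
$S{\left(R \right)} = 1$
$v = -280600$ ($v = 2 \left(-11910 - 128390\right) = 2 \left(-140300\right) = -280600$)
$\sqrt{- \frac{50510}{S{\left(c{\left(-4,\left(-5\right) 6 \right)} \right)}} + v} = \sqrt{- \frac{50510}{1} - 280600} = \sqrt{\left(-50510\right) 1 - 280600} = \sqrt{-50510 - 280600} = \sqrt{-331110} = 3 i \sqrt{36790}$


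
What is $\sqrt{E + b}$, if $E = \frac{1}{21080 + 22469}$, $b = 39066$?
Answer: $\frac{\sqrt{74089270699015}}{43549} \approx 197.65$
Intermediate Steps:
$E = \frac{1}{43549} \approx 2.2963 \cdot 10^{-5}$
$\sqrt{E + b} = \sqrt{\frac{1}{43549} + 39066} = \sqrt{\frac{1701285235}{43549}} = \frac{\sqrt{74089270699015}}{43549}$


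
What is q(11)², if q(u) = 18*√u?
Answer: 3564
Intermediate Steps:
q(11)² = (18*√11)² = 3564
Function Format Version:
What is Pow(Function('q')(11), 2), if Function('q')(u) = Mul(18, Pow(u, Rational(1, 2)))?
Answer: 3564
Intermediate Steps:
Pow(Function('q')(11), 2) = Pow(Mul(18, Pow(11, Rational(1, 2))), 2) = 3564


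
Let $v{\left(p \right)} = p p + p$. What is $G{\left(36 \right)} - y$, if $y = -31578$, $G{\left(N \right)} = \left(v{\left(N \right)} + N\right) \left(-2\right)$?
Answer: $28842$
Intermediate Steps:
$v{\left(p \right)} = p + p^{2}$ ($v{\left(p \right)} = p^{2} + p = p + p^{2}$)
$G{\left(N \right)} = - 2 N - 2 N \left(1 + N\right)$ ($G{\left(N \right)} = \left(N \left(1 + N\right) + N\right) \left(-2\right) = \left(N + N \left(1 + N\right)\right) \left(-2\right) = - 2 N - 2 N \left(1 + N\right)$)
$G{\left(36 \right)} - y = 2 \cdot 36 \left(-2 - 36\right) - -31578 = 2 \cdot 36 \left(-2 - 36\right) + 31578 = 2 \cdot 36 \left(-38\right) + 31578 = -2736 + 31578 = 28842$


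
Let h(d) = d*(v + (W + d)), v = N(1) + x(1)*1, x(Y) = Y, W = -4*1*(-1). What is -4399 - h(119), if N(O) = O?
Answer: -19274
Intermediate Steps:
W = 4 (W = -4*(-1) = 4)
v = 2 (v = 1 + 1*1 = 1 + 1 = 2)
h(d) = d*(6 + d) (h(d) = d*(2 + (4 + d)) = d*(6 + d))
-4399 - h(119) = -4399 - 119*(6 + 119) = -4399 - 119*125 = -4399 - 1*14875 = -4399 - 14875 = -19274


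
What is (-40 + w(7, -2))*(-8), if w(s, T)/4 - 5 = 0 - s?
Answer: 384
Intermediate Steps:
w(s, T) = 20 - 4*s (w(s, T) = 20 + 4*(0 - s) = 20 + 4*(-s) = 20 - 4*s)
(-40 + w(7, -2))*(-8) = (-40 + (20 - 4*7))*(-8) = (-40 + (20 - 28))*(-8) = (-40 - 8)*(-8) = -48*(-8) = 384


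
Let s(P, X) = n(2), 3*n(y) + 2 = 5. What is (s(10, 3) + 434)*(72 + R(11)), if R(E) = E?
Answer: 36105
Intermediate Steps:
n(y) = 1 (n(y) = -⅔ + (⅓)*5 = -⅔ + 5/3 = 1)
s(P, X) = 1
(s(10, 3) + 434)*(72 + R(11)) = (1 + 434)*(72 + 11) = 435*83 = 36105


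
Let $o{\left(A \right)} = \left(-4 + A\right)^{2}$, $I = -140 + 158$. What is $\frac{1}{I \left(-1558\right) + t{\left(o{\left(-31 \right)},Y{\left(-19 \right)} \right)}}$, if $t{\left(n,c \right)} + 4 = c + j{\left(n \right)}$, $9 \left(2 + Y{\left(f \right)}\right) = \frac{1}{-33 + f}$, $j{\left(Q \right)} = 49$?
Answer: $- \frac{468}{13104469} \approx -3.5713 \cdot 10^{-5}$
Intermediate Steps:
$I = 18$
$Y{\left(f \right)} = -2 + \frac{1}{9 \left(-33 + f\right)}$
$t{\left(n,c \right)} = 45 + c$ ($t{\left(n,c \right)} = -4 + \left(c + 49\right) = -4 + \left(49 + c\right) = 45 + c$)
$\frac{1}{I \left(-1558\right) + t{\left(o{\left(-31 \right)},Y{\left(-19 \right)} \right)}} = \frac{1}{18 \left(-1558\right) + \left(45 + \frac{595 - -342}{9 \left(-33 - 19\right)}\right)} = \frac{1}{-28044 + \left(45 + \frac{595 + 342}{9 \left(-52\right)}\right)} = \frac{1}{-28044 + \left(45 + \frac{1}{9} \left(- \frac{1}{52}\right) 937\right)} = \frac{1}{-28044 + \left(45 - \frac{937}{468}\right)} = \frac{1}{-28044 + \frac{20123}{468}} = \frac{1}{- \frac{13104469}{468}} = - \frac{468}{13104469}$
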